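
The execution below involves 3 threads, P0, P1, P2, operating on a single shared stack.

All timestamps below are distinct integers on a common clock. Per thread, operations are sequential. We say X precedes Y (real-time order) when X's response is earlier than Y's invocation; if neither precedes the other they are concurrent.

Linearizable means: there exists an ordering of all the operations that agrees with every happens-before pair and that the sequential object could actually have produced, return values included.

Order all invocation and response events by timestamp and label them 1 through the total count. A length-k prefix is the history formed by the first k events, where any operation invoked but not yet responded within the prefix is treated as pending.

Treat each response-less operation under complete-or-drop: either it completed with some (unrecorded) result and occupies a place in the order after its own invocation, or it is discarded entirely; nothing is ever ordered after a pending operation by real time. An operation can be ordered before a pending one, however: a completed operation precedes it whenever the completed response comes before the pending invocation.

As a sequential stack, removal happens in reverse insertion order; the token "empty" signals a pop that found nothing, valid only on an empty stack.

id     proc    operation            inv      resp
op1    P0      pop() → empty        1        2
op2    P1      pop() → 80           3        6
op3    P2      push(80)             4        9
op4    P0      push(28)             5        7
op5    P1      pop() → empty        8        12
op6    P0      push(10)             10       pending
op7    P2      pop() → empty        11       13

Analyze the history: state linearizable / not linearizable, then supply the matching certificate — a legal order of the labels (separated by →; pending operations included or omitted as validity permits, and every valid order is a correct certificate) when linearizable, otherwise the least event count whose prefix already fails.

cut after 12 events: linearizable; cut after 13 events (op7 responds, time 13): not linearizable
the 6 completed operations admit 14 real-time orders; each fails the stack replay
include/drop combinations of the 1 pending operation (op6) were all tried; none helps
sample order op1, op2, op3, op4, op5, op7 (pending dropped) stalls at step 2 — op2 pop() → 80 has no legal effect
sample order op1, op2, op3, op4, op7, op5 (pending dropped) stalls at step 2 — op2 pop() → 80 has no legal effect

not linearizable — minimal violating prefix: 13 events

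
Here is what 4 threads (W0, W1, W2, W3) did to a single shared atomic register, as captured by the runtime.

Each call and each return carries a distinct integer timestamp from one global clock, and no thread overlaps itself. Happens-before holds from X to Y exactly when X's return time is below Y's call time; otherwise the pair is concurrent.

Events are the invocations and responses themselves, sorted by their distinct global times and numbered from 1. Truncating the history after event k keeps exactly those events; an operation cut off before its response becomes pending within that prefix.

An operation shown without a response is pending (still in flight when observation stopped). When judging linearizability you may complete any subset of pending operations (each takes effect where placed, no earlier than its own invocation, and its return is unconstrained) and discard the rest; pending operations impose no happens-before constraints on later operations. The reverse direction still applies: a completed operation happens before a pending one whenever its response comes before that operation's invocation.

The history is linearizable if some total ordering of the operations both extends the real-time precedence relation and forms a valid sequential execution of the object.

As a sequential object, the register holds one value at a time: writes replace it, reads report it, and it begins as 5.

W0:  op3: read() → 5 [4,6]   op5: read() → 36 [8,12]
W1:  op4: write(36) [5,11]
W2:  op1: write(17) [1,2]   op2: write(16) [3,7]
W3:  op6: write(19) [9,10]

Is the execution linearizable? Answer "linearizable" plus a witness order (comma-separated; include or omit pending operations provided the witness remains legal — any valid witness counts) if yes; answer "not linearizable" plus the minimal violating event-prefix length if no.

through event 5 a valid linearization exists; event 6 (op3 responding at time 6) ends that
the completed operations (2 total) allow one real-time order; the atomic register replay rejects it
no completion choice of the 2 pending operations (op2, op4) rescues it — every subset was tried
for example op1, op3 (pending dropped) fails at step 2: op3 read() → 5 is not legal there

not linearizable — minimal violating prefix: 6 events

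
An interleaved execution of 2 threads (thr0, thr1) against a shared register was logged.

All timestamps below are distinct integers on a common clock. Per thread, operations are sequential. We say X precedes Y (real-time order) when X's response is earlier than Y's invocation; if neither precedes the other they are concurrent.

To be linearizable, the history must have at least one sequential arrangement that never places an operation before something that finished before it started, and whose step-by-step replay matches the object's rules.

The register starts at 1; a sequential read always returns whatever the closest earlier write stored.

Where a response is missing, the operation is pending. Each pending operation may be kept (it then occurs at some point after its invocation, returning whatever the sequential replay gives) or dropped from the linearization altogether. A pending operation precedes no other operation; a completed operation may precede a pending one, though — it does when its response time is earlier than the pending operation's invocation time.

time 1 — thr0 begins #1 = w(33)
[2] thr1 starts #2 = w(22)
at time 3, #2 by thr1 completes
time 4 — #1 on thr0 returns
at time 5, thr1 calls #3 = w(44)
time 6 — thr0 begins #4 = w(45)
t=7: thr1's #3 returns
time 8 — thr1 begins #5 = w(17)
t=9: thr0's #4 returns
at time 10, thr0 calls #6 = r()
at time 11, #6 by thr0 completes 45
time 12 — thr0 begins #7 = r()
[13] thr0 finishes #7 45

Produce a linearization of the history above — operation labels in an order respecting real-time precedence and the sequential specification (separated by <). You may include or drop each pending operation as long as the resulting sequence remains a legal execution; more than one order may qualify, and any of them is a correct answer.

after step 1 (#1 w(33)): value 33
after step 2 (#2 w(22)): value 22
after step 3 (#3 w(44)): value 44
after step 4 (#4 w(45)): value 45
after step 5 (#6 r() → 45): value 45
after step 6 (#7 r() → 45): value 45

#1 < #2 < #3 < #4 < #6 < #7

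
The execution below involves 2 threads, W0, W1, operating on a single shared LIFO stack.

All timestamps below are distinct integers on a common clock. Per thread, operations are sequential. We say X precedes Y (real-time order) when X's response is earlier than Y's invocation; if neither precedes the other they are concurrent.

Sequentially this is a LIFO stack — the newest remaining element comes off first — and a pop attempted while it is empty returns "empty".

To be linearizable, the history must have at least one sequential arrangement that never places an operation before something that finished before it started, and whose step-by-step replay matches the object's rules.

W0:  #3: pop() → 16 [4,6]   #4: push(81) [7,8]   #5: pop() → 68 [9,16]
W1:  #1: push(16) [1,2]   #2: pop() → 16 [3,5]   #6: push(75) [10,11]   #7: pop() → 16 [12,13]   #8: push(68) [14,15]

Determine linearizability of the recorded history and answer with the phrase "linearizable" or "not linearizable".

not linearizable

through event 5 a valid linearization exists; event 6 (#3 responding at time 6) ends that
real-time-consistent orders of the 3 completed operations: 2 — all fail the LIFO stack replay
take #1, #2, #3: step 3 already fails, because #3 pop() → 16 cannot occur there
take #1, #3, #2: step 3 already fails, because #2 pop() → 16 cannot occur there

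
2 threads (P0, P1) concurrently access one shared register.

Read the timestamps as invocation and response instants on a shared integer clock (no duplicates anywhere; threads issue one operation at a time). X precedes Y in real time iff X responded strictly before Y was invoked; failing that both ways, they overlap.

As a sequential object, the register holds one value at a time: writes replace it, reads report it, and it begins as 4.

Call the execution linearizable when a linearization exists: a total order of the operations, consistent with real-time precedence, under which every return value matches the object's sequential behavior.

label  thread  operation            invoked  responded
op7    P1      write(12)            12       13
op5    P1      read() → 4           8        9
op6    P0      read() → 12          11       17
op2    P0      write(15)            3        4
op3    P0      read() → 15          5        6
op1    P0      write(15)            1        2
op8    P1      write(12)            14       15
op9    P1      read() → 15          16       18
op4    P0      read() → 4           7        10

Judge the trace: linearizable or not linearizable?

already the first 9 events (up to op5's response at time 9) admit no linearization; the first 8 still do
a single order respects real time; the 4 completed register operations fail replay along it
including or dropping the 1 pending operation (op4) in any combination fails
take op1, op2, op3, op5 (pending dropped): step 4 already fails, because op5 read() → 4 cannot occur there

not linearizable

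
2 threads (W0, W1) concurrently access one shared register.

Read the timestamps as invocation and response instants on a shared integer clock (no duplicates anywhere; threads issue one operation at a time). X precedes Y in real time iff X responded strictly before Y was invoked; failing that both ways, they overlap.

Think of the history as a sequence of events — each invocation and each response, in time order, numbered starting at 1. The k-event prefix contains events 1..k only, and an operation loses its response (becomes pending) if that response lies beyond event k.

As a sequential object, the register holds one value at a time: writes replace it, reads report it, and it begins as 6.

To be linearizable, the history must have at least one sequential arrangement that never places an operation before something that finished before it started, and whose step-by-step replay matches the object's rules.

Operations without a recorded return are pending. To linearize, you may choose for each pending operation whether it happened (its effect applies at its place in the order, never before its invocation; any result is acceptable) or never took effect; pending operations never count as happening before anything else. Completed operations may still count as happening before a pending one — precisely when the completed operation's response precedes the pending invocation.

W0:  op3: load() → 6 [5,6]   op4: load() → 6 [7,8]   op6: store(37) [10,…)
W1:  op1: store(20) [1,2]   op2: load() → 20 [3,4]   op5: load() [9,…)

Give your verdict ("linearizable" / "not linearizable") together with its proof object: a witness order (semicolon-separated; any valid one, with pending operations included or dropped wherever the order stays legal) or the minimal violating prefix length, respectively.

prefix check: 1..5 passes, 1..6 fails once op3's time-6 response joins
the sole real-time-consistent order of 3 completed operations fails the register replay
one such order, op1, op2, op3, breaks at step 3 where op3 load() → 6 is illegal

not linearizable — minimal violating prefix: 6 events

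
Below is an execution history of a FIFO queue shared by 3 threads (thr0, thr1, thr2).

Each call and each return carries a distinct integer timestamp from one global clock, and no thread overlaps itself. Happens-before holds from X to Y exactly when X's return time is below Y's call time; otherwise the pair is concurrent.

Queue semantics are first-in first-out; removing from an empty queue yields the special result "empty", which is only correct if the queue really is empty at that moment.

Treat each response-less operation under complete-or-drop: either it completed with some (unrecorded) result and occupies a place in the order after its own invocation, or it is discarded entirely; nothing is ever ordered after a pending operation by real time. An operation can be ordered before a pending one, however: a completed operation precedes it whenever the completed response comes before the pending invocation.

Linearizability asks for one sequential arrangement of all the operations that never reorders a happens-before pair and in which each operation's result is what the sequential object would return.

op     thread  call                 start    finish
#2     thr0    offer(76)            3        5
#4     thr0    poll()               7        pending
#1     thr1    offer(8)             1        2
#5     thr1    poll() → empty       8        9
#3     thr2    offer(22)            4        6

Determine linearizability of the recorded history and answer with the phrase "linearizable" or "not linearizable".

not linearizable

the violation lands at event 9, #5's response at time 9: events 1..8 linearize, events 1..9 do not
2 orders of the 4 completed FIFO queue ops respect real time; none is legal
no completion choice of the 1 pending operation (#4) rescues it — every subset was tried
for example #1, #2, #3, #5 (pending dropped) fails at step 4: #5 poll() → empty is not legal there
for example #1, #3, #2, #5 (pending dropped) fails at step 4: #5 poll() → empty is not legal there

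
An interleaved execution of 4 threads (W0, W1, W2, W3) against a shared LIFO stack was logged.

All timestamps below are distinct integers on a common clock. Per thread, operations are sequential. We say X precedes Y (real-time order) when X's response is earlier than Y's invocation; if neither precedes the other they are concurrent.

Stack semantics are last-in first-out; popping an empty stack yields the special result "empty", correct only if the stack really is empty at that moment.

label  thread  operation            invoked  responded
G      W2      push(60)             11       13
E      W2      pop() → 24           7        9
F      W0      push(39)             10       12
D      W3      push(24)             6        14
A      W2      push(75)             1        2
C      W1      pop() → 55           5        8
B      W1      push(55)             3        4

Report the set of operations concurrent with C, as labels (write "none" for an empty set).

D, E

C runs from 5 to 8; window-overlapping ops are concurrent
A [1,2]: before
B [3,4]: before
D [6,14]: concurrent
E [7,9]: concurrent
F [10,12]: after
G [11,13]: after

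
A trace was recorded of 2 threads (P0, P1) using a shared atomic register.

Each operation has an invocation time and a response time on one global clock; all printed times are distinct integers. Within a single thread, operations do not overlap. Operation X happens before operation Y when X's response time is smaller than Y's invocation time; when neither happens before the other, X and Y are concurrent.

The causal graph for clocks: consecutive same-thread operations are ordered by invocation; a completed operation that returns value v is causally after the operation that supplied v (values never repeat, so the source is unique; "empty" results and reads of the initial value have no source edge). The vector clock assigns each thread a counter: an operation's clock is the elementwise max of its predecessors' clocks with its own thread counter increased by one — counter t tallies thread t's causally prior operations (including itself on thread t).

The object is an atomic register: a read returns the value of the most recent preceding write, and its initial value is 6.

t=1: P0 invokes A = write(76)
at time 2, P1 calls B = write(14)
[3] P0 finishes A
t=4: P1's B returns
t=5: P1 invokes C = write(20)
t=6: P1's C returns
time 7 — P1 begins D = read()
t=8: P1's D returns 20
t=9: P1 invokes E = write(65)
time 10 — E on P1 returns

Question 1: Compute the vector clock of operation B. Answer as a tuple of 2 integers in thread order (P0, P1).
no predecessors for B (invoked 2): P1 increments from zero → (0, 1)
no predecessors for A (invoked 1): P0 increments from zero → (1, 0)
merge at C (invoked 5): VC(B)=(0, 1), own-thread bump on P1 → (0, 2)
merge at D (invoked 7): VC(C)=(0, 2), own-thread bump on P1 → (0, 3)
merge at E (invoked 9): VC(D)=(0, 3), own-thread bump on P1 → (0, 4)
target: VC(B) = (0, 1)

(0, 1)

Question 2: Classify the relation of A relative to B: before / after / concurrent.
A spans [1,3], B spans [2,4]
the intervals overlap in both directions

concurrent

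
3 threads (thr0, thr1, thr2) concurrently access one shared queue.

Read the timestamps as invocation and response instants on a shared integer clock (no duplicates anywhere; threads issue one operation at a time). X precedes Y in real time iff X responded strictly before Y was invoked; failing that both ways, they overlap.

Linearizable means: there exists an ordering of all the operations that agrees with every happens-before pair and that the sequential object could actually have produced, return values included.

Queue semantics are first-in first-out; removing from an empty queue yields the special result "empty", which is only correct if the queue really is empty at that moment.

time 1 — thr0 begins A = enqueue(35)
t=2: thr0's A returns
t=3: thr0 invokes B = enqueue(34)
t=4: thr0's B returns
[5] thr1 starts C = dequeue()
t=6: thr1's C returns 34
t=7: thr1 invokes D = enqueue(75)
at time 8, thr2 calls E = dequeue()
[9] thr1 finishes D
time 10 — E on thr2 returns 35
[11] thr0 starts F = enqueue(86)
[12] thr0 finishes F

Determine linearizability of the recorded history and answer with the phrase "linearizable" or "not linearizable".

not linearizable

already the first 6 events (up to C's response at time 6) admit no linearization; the first 5 still do
the completed operations (3 total) allow one real-time order; the queue replay rejects it
e.g. A, B, C: illegal at step 3, since C dequeue() → 34 cannot apply there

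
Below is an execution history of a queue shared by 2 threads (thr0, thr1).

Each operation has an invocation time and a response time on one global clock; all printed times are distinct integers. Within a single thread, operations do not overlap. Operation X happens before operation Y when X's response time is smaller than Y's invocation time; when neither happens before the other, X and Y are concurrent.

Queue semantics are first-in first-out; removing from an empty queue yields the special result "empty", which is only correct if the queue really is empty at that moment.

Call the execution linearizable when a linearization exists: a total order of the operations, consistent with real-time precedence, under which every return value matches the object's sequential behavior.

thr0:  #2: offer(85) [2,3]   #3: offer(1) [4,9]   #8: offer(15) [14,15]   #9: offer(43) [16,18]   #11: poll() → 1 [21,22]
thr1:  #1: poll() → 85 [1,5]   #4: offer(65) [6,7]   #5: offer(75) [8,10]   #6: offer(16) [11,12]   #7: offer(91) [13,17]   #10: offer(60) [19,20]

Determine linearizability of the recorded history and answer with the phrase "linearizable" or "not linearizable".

linearizable

witness order: #2, #1, #3, #4, #5, #6, #7, #8, #9, #10, #11
after step 1 (#2 offer(85)): queue <85>
after step 2 (#1 poll() → 85): queue <>
after step 3 (#3 offer(1)): queue <1>
after step 4 (#4 offer(65)): queue <1,65>
after step 5 (#5 offer(75)): queue <1,65,75>
after step 6 (#6 offer(16)): queue <1,65,75,16>
after step 7 (#7 offer(91)): queue <1,65,75,16,91>
after step 8 (#8 offer(15)): queue <1,65,75,16,91,15>
after step 9 (#9 offer(43)): queue <1,65,75,16,91,15,43>
after step 10 (#10 offer(60)): queue <1,65,75,16,91,15,43,60>
after step 11 (#11 poll() → 1): queue <65,75,16,91,15,43,60>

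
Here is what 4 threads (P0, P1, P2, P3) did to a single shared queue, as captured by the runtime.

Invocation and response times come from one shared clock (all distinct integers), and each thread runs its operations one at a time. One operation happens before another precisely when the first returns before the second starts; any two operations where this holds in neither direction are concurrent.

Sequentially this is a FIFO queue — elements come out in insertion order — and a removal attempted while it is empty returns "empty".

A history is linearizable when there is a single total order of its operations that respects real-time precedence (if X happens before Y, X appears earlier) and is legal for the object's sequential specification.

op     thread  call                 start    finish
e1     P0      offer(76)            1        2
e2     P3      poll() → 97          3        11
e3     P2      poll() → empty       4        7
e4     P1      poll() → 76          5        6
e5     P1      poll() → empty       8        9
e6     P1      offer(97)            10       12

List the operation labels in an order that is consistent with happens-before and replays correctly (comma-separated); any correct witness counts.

step 1: e1 offer(76) — queue <76>
step 2: e4 poll() → 76 — queue <>
step 3: e3 poll() → empty — queue <>
step 4: e5 poll() → empty — queue <>
step 5: e6 offer(97) — queue <97>
step 6: e2 poll() → 97 — queue <>

e1, e4, e3, e5, e6, e2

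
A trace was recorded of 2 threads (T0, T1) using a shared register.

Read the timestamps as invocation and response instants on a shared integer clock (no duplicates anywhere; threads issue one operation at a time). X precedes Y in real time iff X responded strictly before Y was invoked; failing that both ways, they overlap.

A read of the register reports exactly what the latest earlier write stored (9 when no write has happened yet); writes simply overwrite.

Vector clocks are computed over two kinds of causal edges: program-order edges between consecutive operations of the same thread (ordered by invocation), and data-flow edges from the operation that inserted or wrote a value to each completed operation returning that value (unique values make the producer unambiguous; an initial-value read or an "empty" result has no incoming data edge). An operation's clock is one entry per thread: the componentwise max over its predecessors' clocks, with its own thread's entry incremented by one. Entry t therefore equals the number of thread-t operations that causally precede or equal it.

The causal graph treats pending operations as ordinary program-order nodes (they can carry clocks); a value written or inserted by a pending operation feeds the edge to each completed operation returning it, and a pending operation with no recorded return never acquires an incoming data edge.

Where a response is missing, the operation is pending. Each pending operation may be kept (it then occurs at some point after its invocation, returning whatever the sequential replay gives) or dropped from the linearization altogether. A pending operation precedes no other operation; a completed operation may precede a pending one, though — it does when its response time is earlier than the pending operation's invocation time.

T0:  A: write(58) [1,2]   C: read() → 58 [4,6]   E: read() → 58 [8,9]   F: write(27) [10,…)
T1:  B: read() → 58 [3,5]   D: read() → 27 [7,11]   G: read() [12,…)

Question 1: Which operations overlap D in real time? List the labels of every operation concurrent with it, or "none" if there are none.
Answer: E, F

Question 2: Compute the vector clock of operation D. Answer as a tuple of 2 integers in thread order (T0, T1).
Answer: (4, 2)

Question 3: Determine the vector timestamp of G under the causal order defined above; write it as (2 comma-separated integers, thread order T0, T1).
Answer: (4, 3)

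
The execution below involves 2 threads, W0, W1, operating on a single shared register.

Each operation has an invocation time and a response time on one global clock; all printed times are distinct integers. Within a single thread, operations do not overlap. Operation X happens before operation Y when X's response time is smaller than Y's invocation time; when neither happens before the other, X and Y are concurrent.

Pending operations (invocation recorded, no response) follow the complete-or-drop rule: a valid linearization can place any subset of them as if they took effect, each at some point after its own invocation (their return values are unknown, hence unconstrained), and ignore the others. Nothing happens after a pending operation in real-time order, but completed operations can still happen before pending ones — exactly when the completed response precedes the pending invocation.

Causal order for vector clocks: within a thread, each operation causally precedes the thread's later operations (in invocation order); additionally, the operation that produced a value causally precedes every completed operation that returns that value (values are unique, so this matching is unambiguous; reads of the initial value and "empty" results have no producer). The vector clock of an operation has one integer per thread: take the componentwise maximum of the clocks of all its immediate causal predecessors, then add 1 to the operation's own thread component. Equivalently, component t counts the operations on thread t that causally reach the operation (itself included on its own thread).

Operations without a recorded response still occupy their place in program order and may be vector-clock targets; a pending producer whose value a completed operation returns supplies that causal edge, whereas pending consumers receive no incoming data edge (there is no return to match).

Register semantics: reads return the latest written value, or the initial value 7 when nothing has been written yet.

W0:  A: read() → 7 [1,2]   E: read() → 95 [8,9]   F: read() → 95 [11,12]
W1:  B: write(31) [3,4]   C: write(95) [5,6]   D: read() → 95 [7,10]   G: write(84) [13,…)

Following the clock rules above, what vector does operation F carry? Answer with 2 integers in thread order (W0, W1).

(3, 2)

no predecessors for B (invoked 3): W1 increments from zero → (0, 1)
no predecessors for A (invoked 1): W0 increments from zero → (1, 0)
invoked at 5, C merges VC(B)=(0, 1) and bumps W1's slot → (0, 2)
invoked at 7, D merges VC(C)=(0, 2) and bumps W1's slot → (0, 3)
invoked at 13, G merges VC(D)=(0, 3) and bumps W1's slot → (0, 4)
invoked at 8, E merges VC(A)=(1, 0), VC(C)=(0, 2) and bumps W0's slot → (2, 2)
invoked at 11, F merges VC(C)=(0, 2), VC(E)=(2, 2) and bumps W0's slot → (3, 2)
target: VC(F) = (3, 2)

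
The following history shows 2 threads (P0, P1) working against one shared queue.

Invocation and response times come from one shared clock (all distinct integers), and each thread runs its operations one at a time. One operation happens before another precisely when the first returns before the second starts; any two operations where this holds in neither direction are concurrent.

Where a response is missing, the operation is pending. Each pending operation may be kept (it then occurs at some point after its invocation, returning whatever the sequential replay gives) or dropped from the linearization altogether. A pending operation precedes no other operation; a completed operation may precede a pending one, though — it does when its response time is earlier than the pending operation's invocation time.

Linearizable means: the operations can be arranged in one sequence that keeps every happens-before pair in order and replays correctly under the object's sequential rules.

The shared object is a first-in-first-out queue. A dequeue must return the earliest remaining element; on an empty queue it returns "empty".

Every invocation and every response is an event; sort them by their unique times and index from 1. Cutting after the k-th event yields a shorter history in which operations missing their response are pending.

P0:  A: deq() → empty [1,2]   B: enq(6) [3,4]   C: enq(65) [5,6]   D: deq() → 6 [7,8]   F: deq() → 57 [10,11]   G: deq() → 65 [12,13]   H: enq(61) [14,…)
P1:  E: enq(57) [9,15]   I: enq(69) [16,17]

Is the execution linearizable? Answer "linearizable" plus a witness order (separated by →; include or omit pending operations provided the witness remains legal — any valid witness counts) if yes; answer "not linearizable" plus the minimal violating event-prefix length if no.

cut after 10 events: linearizable; cut after 11 events (F responds, time 11): not linearizable
one real-time candidate order over the 5 completed operations — the queue replay rejects it
every completion of the 1 pending operation (E) was checked; none linearizes
sample order A, B, C, D, F (pending dropped) stalls at step 5 — F deq() → 57 has no legal effect

not linearizable — minimal violating prefix: 11 events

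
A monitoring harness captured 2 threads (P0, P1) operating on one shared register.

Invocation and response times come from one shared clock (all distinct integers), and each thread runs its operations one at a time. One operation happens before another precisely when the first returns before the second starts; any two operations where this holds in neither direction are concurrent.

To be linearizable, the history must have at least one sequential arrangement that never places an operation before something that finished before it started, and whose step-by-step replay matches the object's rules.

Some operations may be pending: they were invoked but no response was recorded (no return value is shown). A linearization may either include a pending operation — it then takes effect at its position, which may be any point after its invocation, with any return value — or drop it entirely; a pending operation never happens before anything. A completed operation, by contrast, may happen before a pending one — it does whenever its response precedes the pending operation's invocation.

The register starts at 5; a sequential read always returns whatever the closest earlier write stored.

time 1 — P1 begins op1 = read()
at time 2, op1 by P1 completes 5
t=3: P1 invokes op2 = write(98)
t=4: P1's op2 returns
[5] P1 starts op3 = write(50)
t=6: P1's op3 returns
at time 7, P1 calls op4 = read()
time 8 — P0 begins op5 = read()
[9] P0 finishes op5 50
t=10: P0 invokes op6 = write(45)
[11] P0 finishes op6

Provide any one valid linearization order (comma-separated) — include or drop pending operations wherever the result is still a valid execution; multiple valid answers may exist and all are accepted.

op1, op2, op3, op4, op5, op6

step 1: op1 read() → 5 — value 5
step 2: op2 write(98) — value 98
step 3: op3 write(50) — value 50
step 4: op4 read() (pending, included) — value 50
step 5: op5 read() → 50 — value 50
step 6: op6 write(45) — value 45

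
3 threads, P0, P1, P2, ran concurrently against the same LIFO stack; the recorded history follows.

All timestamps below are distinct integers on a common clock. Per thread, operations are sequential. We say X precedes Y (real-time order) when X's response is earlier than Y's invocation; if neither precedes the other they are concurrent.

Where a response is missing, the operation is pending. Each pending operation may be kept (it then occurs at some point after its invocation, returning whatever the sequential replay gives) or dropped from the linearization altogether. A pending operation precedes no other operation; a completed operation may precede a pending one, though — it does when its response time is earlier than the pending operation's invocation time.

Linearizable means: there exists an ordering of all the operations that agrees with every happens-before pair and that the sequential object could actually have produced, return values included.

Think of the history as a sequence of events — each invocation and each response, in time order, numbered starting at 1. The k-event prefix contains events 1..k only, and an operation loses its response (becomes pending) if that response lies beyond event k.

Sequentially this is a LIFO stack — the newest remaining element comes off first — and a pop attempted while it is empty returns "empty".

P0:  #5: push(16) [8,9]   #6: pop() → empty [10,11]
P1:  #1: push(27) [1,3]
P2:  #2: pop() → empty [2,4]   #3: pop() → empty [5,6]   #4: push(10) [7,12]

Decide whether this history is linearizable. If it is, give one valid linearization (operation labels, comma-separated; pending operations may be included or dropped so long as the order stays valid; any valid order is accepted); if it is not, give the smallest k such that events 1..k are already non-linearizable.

not linearizable — minimal violating prefix: 6 events

the violation lands at event 6, #3's response at time 6: events 1..5 linearize, events 1..6 do not
3 completed operations, 2 real-time-consistent orders — every LIFO stack replay fails
take #1, #2, #3: step 2 already fails, because #2 pop() → empty cannot occur there
take #2, #1, #3: step 3 already fails, because #3 pop() → empty cannot occur there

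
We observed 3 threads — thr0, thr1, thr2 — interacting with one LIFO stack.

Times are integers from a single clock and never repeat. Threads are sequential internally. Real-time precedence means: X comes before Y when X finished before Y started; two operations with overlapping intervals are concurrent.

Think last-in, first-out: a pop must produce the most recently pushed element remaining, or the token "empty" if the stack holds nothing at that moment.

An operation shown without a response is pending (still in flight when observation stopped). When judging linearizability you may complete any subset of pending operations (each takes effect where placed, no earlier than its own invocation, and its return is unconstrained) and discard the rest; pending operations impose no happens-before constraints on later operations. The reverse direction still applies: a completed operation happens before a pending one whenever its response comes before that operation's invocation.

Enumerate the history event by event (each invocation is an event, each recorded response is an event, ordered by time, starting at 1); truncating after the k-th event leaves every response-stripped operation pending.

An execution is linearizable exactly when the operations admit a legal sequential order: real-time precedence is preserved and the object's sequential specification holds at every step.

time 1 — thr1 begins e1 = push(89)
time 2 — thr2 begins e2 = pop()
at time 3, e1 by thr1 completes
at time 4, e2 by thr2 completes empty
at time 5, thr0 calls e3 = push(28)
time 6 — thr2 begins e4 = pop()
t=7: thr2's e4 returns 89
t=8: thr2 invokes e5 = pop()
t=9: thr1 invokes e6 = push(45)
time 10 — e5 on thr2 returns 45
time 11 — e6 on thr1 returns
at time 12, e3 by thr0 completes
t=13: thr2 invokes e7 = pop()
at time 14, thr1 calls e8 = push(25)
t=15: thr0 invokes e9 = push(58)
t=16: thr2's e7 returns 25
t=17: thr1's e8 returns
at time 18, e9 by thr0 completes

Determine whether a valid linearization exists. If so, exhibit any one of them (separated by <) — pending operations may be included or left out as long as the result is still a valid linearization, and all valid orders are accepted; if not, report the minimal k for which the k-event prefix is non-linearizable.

linearizable — witness: e2 < e1 < e4 < e3 < e6 < e5 < e8 < e7 < e9

after step 1 (e2 pop() → empty): stack <>
after step 2 (e1 push(89)): stack <89>
after step 3 (e4 pop() → 89): stack <>
after step 4 (e3 push(28)): stack <28>
after step 5 (e6 push(45)): stack <28,45>
after step 6 (e5 pop() → 45): stack <28>
after step 7 (e8 push(25)): stack <28,25>
after step 8 (e7 pop() → 25): stack <28>
after step 9 (e9 push(58)): stack <28,58>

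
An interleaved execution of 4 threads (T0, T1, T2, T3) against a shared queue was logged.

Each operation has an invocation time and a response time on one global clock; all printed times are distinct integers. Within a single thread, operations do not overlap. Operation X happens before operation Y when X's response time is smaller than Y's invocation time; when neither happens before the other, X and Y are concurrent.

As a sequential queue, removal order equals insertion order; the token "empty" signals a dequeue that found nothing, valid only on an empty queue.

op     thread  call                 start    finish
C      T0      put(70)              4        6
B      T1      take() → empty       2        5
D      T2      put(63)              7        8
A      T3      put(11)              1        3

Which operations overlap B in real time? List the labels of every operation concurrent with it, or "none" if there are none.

A, C

B spans [2,5]; an op avoiding the whole window 2..5 is ordered, any other is concurrent
A [1,3]: concurrent
C [4,6]: concurrent
D [7,8]: after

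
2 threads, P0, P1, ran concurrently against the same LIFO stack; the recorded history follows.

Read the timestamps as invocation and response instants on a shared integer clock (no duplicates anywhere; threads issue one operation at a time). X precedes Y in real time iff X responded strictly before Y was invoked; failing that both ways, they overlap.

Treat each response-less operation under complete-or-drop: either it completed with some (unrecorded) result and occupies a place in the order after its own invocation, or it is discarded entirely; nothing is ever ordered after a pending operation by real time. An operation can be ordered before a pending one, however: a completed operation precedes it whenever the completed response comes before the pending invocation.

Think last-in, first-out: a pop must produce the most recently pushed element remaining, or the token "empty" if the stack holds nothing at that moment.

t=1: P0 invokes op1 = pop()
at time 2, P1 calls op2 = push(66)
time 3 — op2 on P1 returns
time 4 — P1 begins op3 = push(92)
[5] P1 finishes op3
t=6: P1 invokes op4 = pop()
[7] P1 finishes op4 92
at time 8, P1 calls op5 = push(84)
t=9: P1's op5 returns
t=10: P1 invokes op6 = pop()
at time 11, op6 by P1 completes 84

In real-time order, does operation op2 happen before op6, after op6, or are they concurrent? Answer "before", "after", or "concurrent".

before

op2 spans [2,3], op6 spans [10,11]
resp(op2)=3 < inv(op6)=10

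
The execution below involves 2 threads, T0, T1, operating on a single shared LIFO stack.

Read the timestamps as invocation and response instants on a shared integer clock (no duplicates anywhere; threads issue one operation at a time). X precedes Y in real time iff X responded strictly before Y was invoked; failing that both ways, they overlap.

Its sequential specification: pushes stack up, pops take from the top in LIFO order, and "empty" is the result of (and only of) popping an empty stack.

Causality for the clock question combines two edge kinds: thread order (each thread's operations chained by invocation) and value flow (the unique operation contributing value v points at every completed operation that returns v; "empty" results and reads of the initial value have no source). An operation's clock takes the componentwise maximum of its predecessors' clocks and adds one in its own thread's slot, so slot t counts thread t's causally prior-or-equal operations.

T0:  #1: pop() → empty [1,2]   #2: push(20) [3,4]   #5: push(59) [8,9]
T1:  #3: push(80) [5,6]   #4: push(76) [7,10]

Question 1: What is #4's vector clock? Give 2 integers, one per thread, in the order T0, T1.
VC(#3, invoked at 5): no causal predecessors; +1 on T1 → (0, 1)
VC(#1, invoked at 1): no causal predecessors; +1 on T0 → (1, 0)
VC(#4, invoked at 7): max of VC(#3)=(0, 1), then +1 on thread T1 → (0, 2)
VC(#2, invoked at 3): max of VC(#1)=(1, 0), then +1 on thread T0 → (2, 0)
VC(#5, invoked at 8): max of VC(#2)=(2, 0), then +1 on thread T0 → (3, 0)
target: VC(#4) = (0, 2)

(0, 2)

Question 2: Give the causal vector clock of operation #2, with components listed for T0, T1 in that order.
no predecessors for #3 (invoked 5): T1 increments from zero → (0, 1)
no predecessors for #1 (invoked 1): T0 increments from zero → (1, 0)
from VC(#3)=(0, 1), #4 (invoked 7) maxes components and bumps T1 → (0, 2)
from VC(#1)=(1, 0), #2 (invoked 3) maxes components and bumps T0 → (2, 0)
from VC(#2)=(2, 0), #5 (invoked 8) maxes components and bumps T0 → (3, 0)
target: VC(#2) = (2, 0)

(2, 0)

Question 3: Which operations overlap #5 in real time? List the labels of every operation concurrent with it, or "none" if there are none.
overlap test against #5 [8,9]: concurrent iff the interval meets 8..9
#1 [1,2]: before
#2 [3,4]: before
#3 [5,6]: before
#4 [7,10]: concurrent

#4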